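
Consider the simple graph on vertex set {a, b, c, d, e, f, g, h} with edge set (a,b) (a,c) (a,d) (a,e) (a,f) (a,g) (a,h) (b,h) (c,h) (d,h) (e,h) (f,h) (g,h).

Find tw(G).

2

A width-2 tree decomposition is:
Bags: B1 = {a, d, h}  B2 = {a, e, h}  B3 = {a, b, h}  B4 = {a, f, h}  B5 = {a, c, h}  B6 = {a, g, h}
Tree: B1–B2, B2–B3, B3–B4, B3–B5, B2–B6
Every bag has size at most 3, so the width is 3 − 1 = 2 and tw(G) ≤ 2. For the lower bound, the 3 vertices {a, d, h} are pairwise adjacent, and any tree decomposition puts a clique entirely inside one bag — forcing width ≥ 2. Combining the bounds, tw(G) = 2.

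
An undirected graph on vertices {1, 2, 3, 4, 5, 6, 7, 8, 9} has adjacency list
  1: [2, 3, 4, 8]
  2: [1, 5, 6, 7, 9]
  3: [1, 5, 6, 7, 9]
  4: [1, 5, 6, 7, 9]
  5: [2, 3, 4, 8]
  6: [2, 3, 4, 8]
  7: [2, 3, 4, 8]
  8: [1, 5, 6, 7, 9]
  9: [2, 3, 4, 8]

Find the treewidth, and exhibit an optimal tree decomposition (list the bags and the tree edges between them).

Treewidth 4.
One such decomposition:
Bags: B1 = {2, 3, 4, 6, 8}  B2 = {2, 3, 4, 7, 8}  B3 = {2, 3, 4, 8, 9}  B4 = {1, 2, 3, 4, 8}  B5 = {2, 3, 4, 5, 8}
Tree: B1–B2, B2–B3, B3–B4, B4–B5

Each bag holds 5 vertices, so the decomposition has width 4, which upper-bounds the treewidth. For the lower bound: the 5 vertex sets {4,6}, {7,8}, {2,9}, {3}, {1} are disjoint, each induces a connected subgraph, and every pair is joined by at least one edge of G. Contracting each set to a single vertex therefore yields K_{5} as a minor, and since treewidth is minor-monotone, tw(G) ≥ tw(K_{5}) = 4. Hence tw(G) = 4 exactly.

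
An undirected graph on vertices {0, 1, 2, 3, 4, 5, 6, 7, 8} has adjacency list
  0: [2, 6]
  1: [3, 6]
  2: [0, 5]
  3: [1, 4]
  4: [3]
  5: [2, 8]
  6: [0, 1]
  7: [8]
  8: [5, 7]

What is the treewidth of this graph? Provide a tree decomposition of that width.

Treewidth 1.
One optimal decomposition is:
Bags: B1 = {7, 8}  B2 = {5, 8}  B3 = {2, 5}  B4 = {0, 2}  B5 = {0, 6}  B6 = {1, 6}  B7 = {1, 3}  B8 = {3, 4}
Tree: B1–B2, B2–B3, B3–B4, B4–B5, B5–B6, B6–B7, B7–B8

The largest bag has 2 vertices, giving width 1; this decomposition certifies tw(G) ≤ 1. Since G has at least one edge (e.g. 7–8), it is not an edgeless graph, so tw(G) ≥ 1. Combining the bounds, tw(G) = 1.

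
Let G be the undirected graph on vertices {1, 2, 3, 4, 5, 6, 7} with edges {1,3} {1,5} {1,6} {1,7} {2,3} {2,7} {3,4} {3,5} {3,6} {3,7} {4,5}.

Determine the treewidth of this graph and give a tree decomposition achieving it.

Treewidth 2.
One such decomposition:
Bags: B1 = {1, 3, 5}  B2 = {1, 3, 7}  B3 = {2, 3, 7}  B4 = {1, 3, 6}  B5 = {3, 4, 5}
Tree: B1–B2, B2–B3, B1–B4, B1–B5

Each bag holds 3 vertices, so the decomposition has width 2, which upper-bounds the treewidth. On the other hand G contains the 3-clique {1, 3, 5}. A clique must lie in a single bag of any decomposition, so no decomposition can have width below 2. Hence tw(G) = 2 exactly.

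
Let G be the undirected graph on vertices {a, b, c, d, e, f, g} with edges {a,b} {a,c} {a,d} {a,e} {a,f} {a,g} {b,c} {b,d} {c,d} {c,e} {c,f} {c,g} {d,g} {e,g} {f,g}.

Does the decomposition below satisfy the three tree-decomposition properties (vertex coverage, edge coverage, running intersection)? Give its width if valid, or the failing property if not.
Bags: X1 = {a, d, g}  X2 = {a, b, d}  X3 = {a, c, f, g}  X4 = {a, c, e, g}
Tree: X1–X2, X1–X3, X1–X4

No — edge (c,d) lies in no bag.

A tree decomposition must satisfy three properties: every vertex lies in some bag; for every edge, both endpoints lie together in some bag; and for every vertex, the bags containing it form a connected subtree. Here edge (c,d) lies in no bag, so the decomposition is invalid.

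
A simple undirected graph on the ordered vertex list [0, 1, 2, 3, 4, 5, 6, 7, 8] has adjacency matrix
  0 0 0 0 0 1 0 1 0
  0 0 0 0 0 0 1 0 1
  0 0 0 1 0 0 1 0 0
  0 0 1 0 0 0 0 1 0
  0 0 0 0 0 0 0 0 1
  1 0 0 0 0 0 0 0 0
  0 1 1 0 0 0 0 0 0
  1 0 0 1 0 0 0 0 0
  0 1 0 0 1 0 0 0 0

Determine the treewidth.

A width-1 tree decomposition is:
Bags: B1 = {4, 8}  B2 = {1, 8}  B3 = {1, 6}  B4 = {2, 6}  B5 = {2, 3}  B6 = {3, 7}  B7 = {0, 7}  B8 = {0, 5}
Tree: B1–B2, B2–B3, B3–B4, B4–B5, B5–B6, B6–B7, B7–B8
The largest bag has 2 vertices, giving width 1; this decomposition certifies tw(G) ≤ 1. Since G has at least one edge (e.g. 4–8), it is not an edgeless graph, so tw(G) ≥ 1. The upper and lower bounds meet at 1, so that is the treewidth.

1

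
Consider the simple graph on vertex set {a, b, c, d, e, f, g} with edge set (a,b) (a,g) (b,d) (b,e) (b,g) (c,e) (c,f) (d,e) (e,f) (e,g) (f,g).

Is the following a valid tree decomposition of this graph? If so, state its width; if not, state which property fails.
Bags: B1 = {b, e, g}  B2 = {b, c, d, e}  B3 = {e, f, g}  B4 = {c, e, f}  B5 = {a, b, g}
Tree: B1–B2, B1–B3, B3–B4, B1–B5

A tree decomposition must satisfy three properties: every vertex lies in some bag; for every edge, both endpoints lie together in some bag; and for every vertex, the bags containing it form a connected subtree. Here bags containing vertex c are not connected in the tree, so the decomposition is invalid.

No — bags containing vertex c are not connected in the tree.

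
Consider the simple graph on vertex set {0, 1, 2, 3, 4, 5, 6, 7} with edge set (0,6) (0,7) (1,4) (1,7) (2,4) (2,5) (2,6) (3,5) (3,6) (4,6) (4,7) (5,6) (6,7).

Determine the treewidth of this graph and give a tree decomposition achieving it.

Treewidth 2.
Bags: B1 = {2, 5, 6}  B2 = {2, 4, 6}  B3 = {4, 6, 7}  B4 = {1, 4, 7}  B5 = {3, 5, 6}  B6 = {0, 6, 7}
Tree: B1–B2, B2–B3, B3–B4, B1–B5, B3–B6

The largest bag has 3 vertices, giving width 2; this decomposition certifies tw(G) ≤ 2. Conversely, {1, 4, 7} is a clique of size 3, and the vertices of any clique must share a bag in every tree decomposition; so some bag has ≥ 3 vertices and tw(G) ≥ 2. Combining the bounds, tw(G) = 2.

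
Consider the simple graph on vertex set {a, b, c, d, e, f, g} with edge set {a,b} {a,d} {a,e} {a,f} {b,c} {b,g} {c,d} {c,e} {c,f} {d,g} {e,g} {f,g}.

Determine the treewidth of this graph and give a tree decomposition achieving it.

Each bag holds 4 vertices, so the decomposition has width 3, which upper-bounds the treewidth. For the lower bound: the 4 vertex sets {f,g}, {b,c}, {a}, {d} are disjoint, each induces a connected subgraph, and every pair is joined by at least one edge of G. Contracting each set to a single vertex therefore yields K_{4} as a minor, and since treewidth is minor-monotone, tw(G) ≥ tw(K_{4}) = 3. Hence tw(G) = 3 exactly.

Treewidth 3.
One such decomposition:
Bags: B1 = {a, c, f, g}  B2 = {a, b, c, g}  B3 = {a, c, d, g}  B4 = {a, c, e, g}
Tree: B1–B2, B2–B3, B3–B4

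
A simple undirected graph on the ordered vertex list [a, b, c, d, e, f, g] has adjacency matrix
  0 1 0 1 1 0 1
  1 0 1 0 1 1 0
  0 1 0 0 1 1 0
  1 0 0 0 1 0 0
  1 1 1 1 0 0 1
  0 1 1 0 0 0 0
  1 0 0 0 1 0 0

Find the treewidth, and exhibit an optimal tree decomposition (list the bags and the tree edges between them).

Treewidth 2.
Bags: B1 = {a, e, g}  B2 = {a, d, e}  B3 = {a, b, e}  B4 = {b, c, e}  B5 = {b, c, f}
Tree: B1–B2, B1–B3, B3–B4, B4–B5

Each bag holds 3 vertices, so the decomposition has width 2, which upper-bounds the treewidth. Conversely, {b, c, e} is a clique of size 3, and the vertices of any clique must share a bag in every tree decomposition; so some bag has ≥ 3 vertices and tw(G) ≥ 2. The upper and lower bounds meet at 2, so that is the treewidth.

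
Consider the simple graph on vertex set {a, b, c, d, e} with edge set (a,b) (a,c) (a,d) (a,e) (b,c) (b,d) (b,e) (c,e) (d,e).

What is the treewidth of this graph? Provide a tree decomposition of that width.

Treewidth 3.
Bags: B1 = {a, b, d, e}  B2 = {a, b, c, e}
Tree: B1–B2

The largest bag has 4 vertices, giving width 3; this decomposition certifies tw(G) ≤ 3. For the lower bound, the 4 vertices {a, b, d, e} are pairwise adjacent, and any tree decomposition puts a clique entirely inside one bag — forcing width ≥ 3. Hence tw(G) = 3 exactly.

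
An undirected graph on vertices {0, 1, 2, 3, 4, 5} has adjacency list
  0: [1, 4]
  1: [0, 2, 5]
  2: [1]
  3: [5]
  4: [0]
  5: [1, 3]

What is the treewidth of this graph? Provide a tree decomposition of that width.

Treewidth 1.
One optimal decomposition is:
Bags: B1 = {1, 5}  B2 = {0, 1}  B3 = {3, 5}  B4 = {0, 4}  B5 = {1, 2}
Tree: B1–B2, B1–B3, B2–B4, B2–B5

The largest bag has 2 vertices, giving width 1; this decomposition certifies tw(G) ≤ 1. Any graph with an edge has treewidth ≥ 1, and G has the edge 1–5. Hence tw(G) = 1 exactly.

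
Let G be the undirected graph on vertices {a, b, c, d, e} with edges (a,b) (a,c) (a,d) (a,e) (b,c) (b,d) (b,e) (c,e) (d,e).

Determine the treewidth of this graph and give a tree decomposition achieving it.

Each bag holds 4 vertices, so the decomposition has width 3, which upper-bounds the treewidth. For the lower bound, the 4 vertices {a, b, d, e} are pairwise adjacent, and any tree decomposition puts a clique entirely inside one bag — forcing width ≥ 3. Therefore the treewidth is 3.

Treewidth 3.
One such decomposition:
Bags: B1 = {a, b, d, e}  B2 = {a, b, c, e}
Tree: B1–B2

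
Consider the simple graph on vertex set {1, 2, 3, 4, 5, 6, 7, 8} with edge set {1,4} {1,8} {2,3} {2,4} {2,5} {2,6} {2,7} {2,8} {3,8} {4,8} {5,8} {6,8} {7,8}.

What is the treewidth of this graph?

2

A width-2 tree decomposition is:
Bags: B1 = {2, 5, 8}  B2 = {2, 3, 8}  B3 = {2, 4, 8}  B4 = {2, 7, 8}  B5 = {2, 6, 8}  B6 = {1, 4, 8}
Tree: B1–B2, B2–B3, B3–B4, B2–B5, B3–B6
Every bag has size at most 3, so the width is 3 − 1 = 2 and tw(G) ≤ 2. For the lower bound, the 3 vertices {1, 4, 8} are pairwise adjacent, and any tree decomposition puts a clique entirely inside one bag — forcing width ≥ 2. Therefore the treewidth is 2.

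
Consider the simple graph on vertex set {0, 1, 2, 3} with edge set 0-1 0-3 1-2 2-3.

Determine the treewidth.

2

A width-2 tree decomposition is:
Bags: B1 = {0, 1, 3}  B2 = {1, 2, 3}
Tree: B1–B2
The largest bag has 3 vertices, giving width 2; this decomposition certifies tw(G) ≤ 2. Since 1–0–3–2–1 is a cycle in G, G is not acyclic. Forests are exactly the graphs of treewidth ≤ 1, so tw(G) ≥ 2. The upper and lower bounds meet at 2, so that is the treewidth.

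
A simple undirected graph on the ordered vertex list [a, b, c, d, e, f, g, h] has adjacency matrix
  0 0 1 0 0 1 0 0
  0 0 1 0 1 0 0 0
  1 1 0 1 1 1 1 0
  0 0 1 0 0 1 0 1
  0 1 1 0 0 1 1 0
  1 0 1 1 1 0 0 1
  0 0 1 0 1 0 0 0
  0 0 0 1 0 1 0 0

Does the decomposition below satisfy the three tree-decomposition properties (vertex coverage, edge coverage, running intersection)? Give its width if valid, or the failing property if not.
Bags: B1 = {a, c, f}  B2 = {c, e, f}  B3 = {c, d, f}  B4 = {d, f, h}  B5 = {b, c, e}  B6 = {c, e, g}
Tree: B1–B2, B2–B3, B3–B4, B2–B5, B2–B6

Checking the three conditions: (i) the bags cover all of {a, b, c, d, e, f, g, h}; (ii) for each edge, some bag contains both endpoints; (iii) the bags containing any fixed vertex form a subtree. All hold, so the decomposition is valid with width 3 − 1 = 2.

Yes; width 2.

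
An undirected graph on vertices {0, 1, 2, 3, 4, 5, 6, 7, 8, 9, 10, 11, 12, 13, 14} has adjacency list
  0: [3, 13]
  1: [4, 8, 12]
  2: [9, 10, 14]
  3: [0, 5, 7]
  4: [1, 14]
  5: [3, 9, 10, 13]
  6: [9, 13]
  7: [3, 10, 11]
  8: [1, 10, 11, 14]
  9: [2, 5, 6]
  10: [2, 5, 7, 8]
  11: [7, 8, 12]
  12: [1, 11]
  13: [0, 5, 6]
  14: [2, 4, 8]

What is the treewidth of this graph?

3

A width-3 tree decomposition is:
Bags: B1 = {0, 3, 6, 13}  B2 = {3, 5, 6, 13}  B3 = {3, 5, 6, 9}  B4 = {3, 5, 7, 9}  B5 = {5, 7, 9, 10}  B6 = {2, 7, 9, 10}  B7 = {2, 7, 10, 11}  B8 = {2, 8, 10, 11}  B9 = {2, 8, 11, 14}  B10 = {8, 11, 12, 14}  B11 = {1, 8, 12, 14}  B12 = {1, 4, 12, 14}
Tree: B1–B2, B2–B3, B3–B4, B4–B5, B5–B6, B6–B7, B7–B8, B8–B9, B9–B10, B10–B11, B11–B12
The largest bag has 4 vertices, giving width 3; this decomposition certifies tw(G) ≤ 3. For the lower bound: the 4 vertex sets {0,6,13}, {3}, {5}, {2,7,9,10} are disjoint, each induces a connected subgraph, and every pair is joined by at least one edge of G. Contracting each set to a single vertex therefore yields K_{4} as a minor, and since treewidth is minor-monotone, tw(G) ≥ tw(K_{4}) = 3. Hence tw(G) = 3 exactly.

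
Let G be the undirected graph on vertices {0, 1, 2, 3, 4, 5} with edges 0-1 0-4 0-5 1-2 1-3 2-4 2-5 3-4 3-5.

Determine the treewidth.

A width-3 tree decomposition is:
Bags: B1 = {0, 2, 3, 5}  B2 = {0, 2, 3, 4}  B3 = {0, 1, 2, 3}
Tree: B1–B2, B2–B3
The largest bag has 4 vertices, giving width 3; this decomposition certifies tw(G) ≤ 3. For the lower bound: the 4 vertex sets {3,5}, {0,4}, {2}, {1} are disjoint, each induces a connected subgraph, and every pair is joined by at least one edge of G. Contracting each set to a single vertex therefore yields K_{4} as a minor, and since treewidth is minor-monotone, tw(G) ≥ tw(K_{4}) = 3. Therefore the treewidth is 3.

3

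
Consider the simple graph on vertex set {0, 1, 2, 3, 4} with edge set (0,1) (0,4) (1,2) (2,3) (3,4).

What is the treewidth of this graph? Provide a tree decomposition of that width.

Treewidth 2.
One optimal decomposition is:
Bags: B1 = {2, 3, 4}  B2 = {1, 2, 4}  B3 = {0, 1, 4}
Tree: B1–B2, B2–B3

The largest bag has 3 vertices, giving width 2; this decomposition certifies tw(G) ≤ 2. Since 4–3–2–1–0–4 is a cycle in G, G is not acyclic. Forests are exactly the graphs of treewidth ≤ 1, so tw(G) ≥ 2. Hence tw(G) = 2 exactly.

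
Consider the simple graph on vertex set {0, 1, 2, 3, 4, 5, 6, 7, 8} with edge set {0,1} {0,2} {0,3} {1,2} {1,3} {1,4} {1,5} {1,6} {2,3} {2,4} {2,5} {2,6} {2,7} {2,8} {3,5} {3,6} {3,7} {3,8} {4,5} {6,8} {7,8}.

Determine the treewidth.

3

A width-3 tree decomposition is:
Bags: B1 = {1, 2, 3, 5}  B2 = {1, 2, 3, 6}  B3 = {2, 3, 6, 8}  B4 = {1, 2, 4, 5}  B5 = {0, 1, 2, 3}  B6 = {2, 3, 7, 8}
Tree: B1–B2, B2–B3, B1–B4, B2–B5, B3–B6
Every bag has size at most 4, so the width is 4 − 1 = 3 and tw(G) ≤ 3. On the other hand G contains the 4-clique {2, 3, 6, 8}. A clique must lie in a single bag of any decomposition, so no decomposition can have width below 3. Hence tw(G) = 3 exactly.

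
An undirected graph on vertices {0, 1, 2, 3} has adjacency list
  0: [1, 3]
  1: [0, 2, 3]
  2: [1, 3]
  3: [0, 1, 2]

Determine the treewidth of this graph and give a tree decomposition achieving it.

Treewidth 2.
Bags: B1 = {1, 2, 3}  B2 = {0, 1, 3}
Tree: B1–B2

The largest bag has 3 vertices, giving width 2; this decomposition certifies tw(G) ≤ 2. On the other hand G contains the 3-clique {0, 1, 3}. A clique must lie in a single bag of any decomposition, so no decomposition can have width below 2. Combining the bounds, tw(G) = 2.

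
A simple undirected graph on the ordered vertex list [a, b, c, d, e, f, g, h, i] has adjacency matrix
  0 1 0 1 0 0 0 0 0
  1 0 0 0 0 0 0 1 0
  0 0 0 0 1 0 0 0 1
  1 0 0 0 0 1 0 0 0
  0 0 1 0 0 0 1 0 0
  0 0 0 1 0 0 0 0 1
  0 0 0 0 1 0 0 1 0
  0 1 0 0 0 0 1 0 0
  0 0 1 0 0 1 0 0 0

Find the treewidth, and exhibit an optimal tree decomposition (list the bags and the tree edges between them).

The largest bag has 3 vertices, giving width 2; this decomposition certifies tw(G) ≤ 2. For the lower bound, G contains the cycle f–d–a–b–h–g–e–c–i–f, so G is not a forest; only forests have treewidth ≤ 1, hence tw(G) ≥ 2. Combining the bounds, tw(G) = 2.

Treewidth 2.
One such decomposition:
Bags: B1 = {a, d, f}  B2 = {a, b, f}  B3 = {b, f, h}  B4 = {f, g, h}  B5 = {e, f, g}  B6 = {c, e, f}  B7 = {c, f, i}
Tree: B1–B2, B2–B3, B3–B4, B4–B5, B5–B6, B6–B7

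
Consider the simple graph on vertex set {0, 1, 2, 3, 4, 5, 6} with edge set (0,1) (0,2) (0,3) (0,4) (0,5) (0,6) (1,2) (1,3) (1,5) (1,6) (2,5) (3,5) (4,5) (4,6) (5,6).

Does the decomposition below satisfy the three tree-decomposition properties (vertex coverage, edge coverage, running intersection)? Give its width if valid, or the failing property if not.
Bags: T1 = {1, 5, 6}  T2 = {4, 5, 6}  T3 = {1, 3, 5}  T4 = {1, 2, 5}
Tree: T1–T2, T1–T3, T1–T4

A tree decomposition must satisfy three properties: every vertex lies in some bag; for every edge, both endpoints lie together in some bag; and for every vertex, the bags containing it form a connected subtree. Here vertex 0 appears in no bag, so the decomposition is invalid.

No — vertex 0 appears in no bag.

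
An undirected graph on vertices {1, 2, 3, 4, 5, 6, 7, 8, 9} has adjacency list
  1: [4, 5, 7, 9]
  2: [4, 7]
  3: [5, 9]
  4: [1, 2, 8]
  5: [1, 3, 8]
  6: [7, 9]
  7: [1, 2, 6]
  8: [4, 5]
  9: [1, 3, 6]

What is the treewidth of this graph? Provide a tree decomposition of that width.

Treewidth 3.
One optimal decomposition is:
Bags: B1 = {3, 5, 6, 9}  B2 = {1, 5, 6, 9}  B3 = {1, 5, 6, 7}  B4 = {1, 5, 7, 8}  B5 = {1, 4, 7, 8}  B6 = {2, 4, 7, 8}
Tree: B1–B2, B2–B3, B3–B4, B4–B5, B5–B6

Each bag holds 4 vertices, so the decomposition has width 3, which upper-bounds the treewidth. For the lower bound: the 4 vertex sets {3,6,9}, {5}, {1}, {2,4,7,8} are disjoint, each induces a connected subgraph, and every pair is joined by at least one edge of G. Contracting each set to a single vertex therefore yields K_{4} as a minor, and since treewidth is minor-monotone, tw(G) ≥ tw(K_{4}) = 3. Hence tw(G) = 3 exactly.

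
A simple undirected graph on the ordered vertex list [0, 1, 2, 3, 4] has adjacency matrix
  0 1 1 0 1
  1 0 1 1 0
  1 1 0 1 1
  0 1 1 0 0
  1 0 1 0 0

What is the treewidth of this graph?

A width-2 tree decomposition is:
Bags: B1 = {0, 1, 2}  B2 = {0, 2, 4}  B3 = {1, 2, 3}
Tree: B1–B2, B1–B3
The largest bag has 3 vertices, giving width 2; this decomposition certifies tw(G) ≤ 2. For the lower bound, the 3 vertices {0, 1, 2} are pairwise adjacent, and any tree decomposition puts a clique entirely inside one bag — forcing width ≥ 2. The upper and lower bounds meet at 2, so that is the treewidth.

2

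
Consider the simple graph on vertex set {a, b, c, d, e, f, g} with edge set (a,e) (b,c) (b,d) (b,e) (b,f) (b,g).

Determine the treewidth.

1

A width-1 tree decomposition is:
Bags: B1 = {b, g}  B2 = {b, c}  B3 = {b, f}  B4 = {b, e}  B5 = {a, e}  B6 = {b, d}
Tree: B1–B2, B2–B3, B3–B4, B4–B5, B4–B6
Every bag has size at most 2, so the width is 2 − 1 = 1 and tw(G) ≤ 1. G has an edge, so its treewidth is at least 1. Hence tw(G) = 1 exactly.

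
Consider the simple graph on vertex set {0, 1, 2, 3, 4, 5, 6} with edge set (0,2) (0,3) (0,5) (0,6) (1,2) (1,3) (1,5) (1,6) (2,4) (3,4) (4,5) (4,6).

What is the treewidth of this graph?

3

A width-3 tree decomposition is:
Bags: B1 = {0, 1, 3, 4}  B2 = {0, 1, 2, 4}  B3 = {0, 1, 4, 5}  B4 = {0, 1, 4, 6}
Tree: B1–B2, B2–B3, B3–B4
The largest bag has 4 vertices, giving width 3; this decomposition certifies tw(G) ≤ 3. For the lower bound: the 4 vertex sets {0,3}, {2,4}, {1}, {5} are disjoint, each induces a connected subgraph, and every pair is joined by at least one edge of G. Contracting each set to a single vertex therefore yields K_{4} as a minor, and since treewidth is minor-monotone, tw(G) ≥ tw(K_{4}) = 3. Therefore the treewidth is 3.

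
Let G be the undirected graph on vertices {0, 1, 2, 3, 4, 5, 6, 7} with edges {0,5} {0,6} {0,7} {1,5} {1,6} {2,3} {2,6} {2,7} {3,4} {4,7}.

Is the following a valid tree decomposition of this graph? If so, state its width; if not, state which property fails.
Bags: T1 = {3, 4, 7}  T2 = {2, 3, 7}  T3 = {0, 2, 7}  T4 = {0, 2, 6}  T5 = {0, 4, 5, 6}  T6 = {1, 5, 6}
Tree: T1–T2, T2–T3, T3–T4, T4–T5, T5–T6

No — bags containing vertex 4 are not connected in the tree.

A tree decomposition must satisfy three properties: every vertex lies in some bag; for every edge, both endpoints lie together in some bag; and for every vertex, the bags containing it form a connected subtree. Here bags containing vertex 4 are not connected in the tree, so the decomposition is invalid.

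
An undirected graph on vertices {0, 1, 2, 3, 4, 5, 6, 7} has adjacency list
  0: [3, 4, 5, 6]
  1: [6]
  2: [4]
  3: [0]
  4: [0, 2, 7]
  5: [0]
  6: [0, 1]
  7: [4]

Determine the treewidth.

A width-1 tree decomposition is:
Bags: B1 = {0, 3}  B2 = {0, 4}  B3 = {0, 6}  B4 = {0, 5}  B5 = {4, 7}  B6 = {2, 4}  B7 = {1, 6}
Tree: B1–B2, B1–B3, B1–B4, B2–B5, B5–B6, B3–B7
Every bag has size at most 2, so the width is 2 − 1 = 1 and tw(G) ≤ 1. Any graph with an edge has treewidth ≥ 1, and G has the edge 0–3. Therefore the treewidth is 1.

1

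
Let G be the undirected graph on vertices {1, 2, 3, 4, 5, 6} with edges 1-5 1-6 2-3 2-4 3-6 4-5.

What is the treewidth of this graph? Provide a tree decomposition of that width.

Every bag has size at most 3, so the width is 3 − 1 = 2 and tw(G) ≤ 2. For the lower bound, G contains the cycle 1–5–4–2–3–6–1, so G is not a forest; only forests have treewidth ≤ 1, hence tw(G) ≥ 2. The upper and lower bounds meet at 2, so that is the treewidth.

Treewidth 2.
One optimal decomposition is:
Bags: B1 = {1, 4, 5}  B2 = {1, 2, 4}  B3 = {1, 2, 3}  B4 = {1, 3, 6}
Tree: B1–B2, B2–B3, B3–B4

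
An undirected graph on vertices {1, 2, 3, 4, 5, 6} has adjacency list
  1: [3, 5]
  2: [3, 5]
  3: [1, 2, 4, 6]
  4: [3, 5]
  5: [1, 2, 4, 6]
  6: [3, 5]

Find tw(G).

A width-2 tree decomposition is:
Bags: B1 = {3, 4, 5}  B2 = {2, 3, 5}  B3 = {3, 5, 6}  B4 = {1, 3, 5}
Tree: B1–B2, B2–B3, B3–B4
Every bag has size at most 3, so the width is 3 − 1 = 2 and tw(G) ≤ 2. The edges 4–3–2–5–4 form a cycle, so G is not a tree and its treewidth is at least 2. Hence tw(G) = 2 exactly.

2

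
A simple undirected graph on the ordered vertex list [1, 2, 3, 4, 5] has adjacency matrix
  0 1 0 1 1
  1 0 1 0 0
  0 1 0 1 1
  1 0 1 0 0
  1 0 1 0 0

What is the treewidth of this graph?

2

A width-2 tree decomposition is:
Bags: B1 = {1, 3, 5}  B2 = {1, 2, 3}  B3 = {1, 3, 4}
Tree: B1–B2, B2–B3
The largest bag has 3 vertices, giving width 2; this decomposition certifies tw(G) ≤ 2. The edges 5–3–2–1–5 form a cycle, so G is not a tree and its treewidth is at least 2. Combining the bounds, tw(G) = 2.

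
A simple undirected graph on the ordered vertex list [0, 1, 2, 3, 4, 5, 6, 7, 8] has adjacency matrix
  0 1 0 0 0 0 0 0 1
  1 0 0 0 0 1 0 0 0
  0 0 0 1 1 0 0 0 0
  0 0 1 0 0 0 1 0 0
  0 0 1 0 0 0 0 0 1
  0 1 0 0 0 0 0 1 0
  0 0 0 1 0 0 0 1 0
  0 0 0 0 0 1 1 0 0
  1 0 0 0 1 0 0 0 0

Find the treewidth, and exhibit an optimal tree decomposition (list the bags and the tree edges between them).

Treewidth 2.
Bags: B1 = {0, 4, 8}  B2 = {0, 2, 4}  B3 = {0, 2, 3}  B4 = {0, 3, 6}  B5 = {0, 6, 7}  B6 = {0, 5, 7}  B7 = {0, 1, 5}
Tree: B1–B2, B2–B3, B3–B4, B4–B5, B5–B6, B6–B7

Every bag has size at most 3, so the width is 3 − 1 = 2 and tw(G) ≤ 2. Since 0–8–4–2–3–6–7–5–1–0 is a cycle in G, G is not acyclic. Forests are exactly the graphs of treewidth ≤ 1, so tw(G) ≥ 2. The upper and lower bounds meet at 2, so that is the treewidth.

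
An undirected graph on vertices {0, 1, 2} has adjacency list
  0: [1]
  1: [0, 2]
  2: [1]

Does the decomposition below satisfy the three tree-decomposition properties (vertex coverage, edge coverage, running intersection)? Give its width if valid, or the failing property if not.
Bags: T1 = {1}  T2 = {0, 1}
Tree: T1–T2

No — vertex 2 appears in no bag.

A tree decomposition must satisfy three properties: every vertex lies in some bag; for every edge, both endpoints lie together in some bag; and for every vertex, the bags containing it form a connected subtree. Here vertex 2 appears in no bag, so the decomposition is invalid.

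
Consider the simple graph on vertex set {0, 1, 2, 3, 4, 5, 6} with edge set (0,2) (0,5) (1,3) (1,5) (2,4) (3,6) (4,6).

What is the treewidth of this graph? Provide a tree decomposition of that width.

Treewidth 2.
One such decomposition:
Bags: B1 = {2, 4, 6}  B2 = {0, 2, 6}  B3 = {0, 5, 6}  B4 = {1, 5, 6}  B5 = {1, 3, 6}
Tree: B1–B2, B2–B3, B3–B4, B4–B5

The largest bag has 3 vertices, giving width 2; this decomposition certifies tw(G) ≤ 2. For the lower bound, G contains the cycle 6–4–2–0–5–1–3–6, so G is not a forest; only forests have treewidth ≤ 1, hence tw(G) ≥ 2. Therefore the treewidth is 2.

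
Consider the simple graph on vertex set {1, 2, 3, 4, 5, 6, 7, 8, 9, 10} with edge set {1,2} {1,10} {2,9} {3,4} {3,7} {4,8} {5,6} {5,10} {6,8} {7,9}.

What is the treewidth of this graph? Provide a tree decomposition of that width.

Treewidth 2.
Bags: B1 = {1, 5, 10}  B2 = {1, 5, 6}  B3 = {1, 6, 8}  B4 = {1, 4, 8}  B5 = {1, 3, 4}  B6 = {1, 3, 7}  B7 = {1, 7, 9}  B8 = {1, 2, 9}
Tree: B1–B2, B2–B3, B3–B4, B4–B5, B5–B6, B6–B7, B7–B8

The largest bag has 3 vertices, giving width 2; this decomposition certifies tw(G) ≤ 2. Since 1–10–5–6–8–4–3–7–9–2–1 is a cycle in G, G is not acyclic. Forests are exactly the graphs of treewidth ≤ 1, so tw(G) ≥ 2. The upper and lower bounds meet at 2, so that is the treewidth.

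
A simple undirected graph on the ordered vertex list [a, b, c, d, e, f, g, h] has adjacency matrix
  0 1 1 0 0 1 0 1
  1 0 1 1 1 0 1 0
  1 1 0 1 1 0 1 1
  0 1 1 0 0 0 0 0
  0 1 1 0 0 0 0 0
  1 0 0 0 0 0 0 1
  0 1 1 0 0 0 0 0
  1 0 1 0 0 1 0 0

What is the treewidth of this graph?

2

A width-2 tree decomposition is:
Bags: B1 = {b, c, d}  B2 = {a, b, c}  B3 = {a, c, h}  B4 = {b, c, e}  B5 = {a, f, h}  B6 = {b, c, g}
Tree: B1–B2, B2–B3, B2–B4, B3–B5, B4–B6
Every bag has size at most 3, so the width is 3 − 1 = 2 and tw(G) ≤ 2. Conversely, {a, c, h} is a clique of size 3, and the vertices of any clique must share a bag in every tree decomposition; so some bag has ≥ 3 vertices and tw(G) ≥ 2. Combining the bounds, tw(G) = 2.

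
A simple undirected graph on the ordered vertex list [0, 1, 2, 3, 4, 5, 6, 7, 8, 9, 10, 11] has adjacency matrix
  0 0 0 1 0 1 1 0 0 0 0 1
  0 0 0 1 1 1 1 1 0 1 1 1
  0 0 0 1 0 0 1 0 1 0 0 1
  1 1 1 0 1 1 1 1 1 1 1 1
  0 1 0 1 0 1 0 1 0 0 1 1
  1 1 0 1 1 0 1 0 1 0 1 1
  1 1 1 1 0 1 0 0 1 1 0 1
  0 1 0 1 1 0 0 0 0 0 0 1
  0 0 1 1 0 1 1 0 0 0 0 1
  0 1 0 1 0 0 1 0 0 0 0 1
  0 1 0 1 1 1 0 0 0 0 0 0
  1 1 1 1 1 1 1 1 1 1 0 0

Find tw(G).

4

A width-4 tree decomposition is:
Bags: B1 = {1, 3, 4, 5, 11}  B2 = {1, 3, 5, 6, 11}  B3 = {1, 3, 4, 5, 10}  B4 = {3, 5, 6, 8, 11}  B5 = {1, 3, 6, 9, 11}  B6 = {0, 3, 5, 6, 11}  B7 = {1, 3, 4, 7, 11}  B8 = {2, 3, 6, 8, 11}
Tree: B1–B2, B1–B3, B2–B4, B2–B5, B4–B6, B1–B7, B4–B8
The largest bag has 5 vertices, giving width 4; this decomposition certifies tw(G) ≤ 4. Conversely, {1, 3, 4, 5, 10} is a clique of size 5, and the vertices of any clique must share a bag in every tree decomposition; so some bag has ≥ 5 vertices and tw(G) ≥ 4. Therefore the treewidth is 4.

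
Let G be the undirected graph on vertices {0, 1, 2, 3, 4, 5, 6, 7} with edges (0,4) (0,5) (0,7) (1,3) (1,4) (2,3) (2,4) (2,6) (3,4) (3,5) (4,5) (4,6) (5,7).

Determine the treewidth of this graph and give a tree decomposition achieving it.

Every bag has size at most 3, so the width is 3 − 1 = 2 and tw(G) ≤ 2. Conversely, {0, 4, 5} is a clique of size 3, and the vertices of any clique must share a bag in every tree decomposition; so some bag has ≥ 3 vertices and tw(G) ≥ 2. Hence tw(G) = 2 exactly.

Treewidth 2.
Bags: B1 = {2, 4, 6}  B2 = {2, 3, 4}  B3 = {1, 3, 4}  B4 = {3, 4, 5}  B5 = {0, 4, 5}  B6 = {0, 5, 7}
Tree: B1–B2, B2–B3, B3–B4, B4–B5, B5–B6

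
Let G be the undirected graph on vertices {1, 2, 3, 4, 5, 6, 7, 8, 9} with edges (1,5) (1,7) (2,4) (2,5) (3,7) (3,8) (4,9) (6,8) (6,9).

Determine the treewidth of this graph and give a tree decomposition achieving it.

Every bag has size at most 3, so the width is 3 − 1 = 2 and tw(G) ≤ 2. The edges 6–8–3–7–1–5–2–4–9–6 form a cycle, so G is not a tree and its treewidth is at least 2. Therefore the treewidth is 2.

Treewidth 2.
One optimal decomposition is:
Bags: B1 = {3, 6, 8}  B2 = {3, 6, 7}  B3 = {1, 6, 7}  B4 = {1, 5, 6}  B5 = {2, 5, 6}  B6 = {2, 4, 6}  B7 = {4, 6, 9}
Tree: B1–B2, B2–B3, B3–B4, B4–B5, B5–B6, B6–B7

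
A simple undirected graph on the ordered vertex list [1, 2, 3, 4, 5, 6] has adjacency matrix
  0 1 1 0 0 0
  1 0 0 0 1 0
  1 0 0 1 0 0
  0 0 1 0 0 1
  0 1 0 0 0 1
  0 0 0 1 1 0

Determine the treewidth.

2

A width-2 tree decomposition is:
Bags: B1 = {1, 2, 3}  B2 = {2, 3, 4}  B3 = {2, 4, 6}  B4 = {2, 5, 6}
Tree: B1–B2, B2–B3, B3–B4
Every bag has size at most 3, so the width is 3 − 1 = 2 and tw(G) ≤ 2. For the lower bound, G contains the cycle 2–1–3–4–6–5–2, so G is not a forest; only forests have treewidth ≤ 1, hence tw(G) ≥ 2. Combining the bounds, tw(G) = 2.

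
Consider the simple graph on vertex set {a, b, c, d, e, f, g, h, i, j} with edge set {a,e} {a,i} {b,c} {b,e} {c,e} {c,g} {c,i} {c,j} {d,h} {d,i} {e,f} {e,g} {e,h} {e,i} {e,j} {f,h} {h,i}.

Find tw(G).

2

A width-2 tree decomposition is:
Bags: B1 = {a, e, i}  B2 = {e, h, i}  B3 = {c, e, i}  B4 = {e, f, h}  B5 = {d, h, i}  B6 = {c, e, g}  B7 = {b, c, e}  B8 = {c, e, j}
Tree: B1–B2, B2–B3, B2–B4, B2–B5, B3–B6, B6–B7, B7–B8
The largest bag has 3 vertices, giving width 2; this decomposition certifies tw(G) ≤ 2. Conversely, {d, h, i} is a clique of size 3, and the vertices of any clique must share a bag in every tree decomposition; so some bag has ≥ 3 vertices and tw(G) ≥ 2. The upper and lower bounds meet at 2, so that is the treewidth.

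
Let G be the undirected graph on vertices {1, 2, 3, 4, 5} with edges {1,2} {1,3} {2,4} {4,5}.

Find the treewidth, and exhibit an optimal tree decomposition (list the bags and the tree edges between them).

Every bag has size at most 2, so the width is 2 − 1 = 1 and tw(G) ≤ 1. Since G has at least one edge (e.g. 5–4), it is not an edgeless graph, so tw(G) ≥ 1. The upper and lower bounds meet at 1, so that is the treewidth.

Treewidth 1.
Bags: B1 = {4, 5}  B2 = {2, 4}  B3 = {1, 2}  B4 = {1, 3}
Tree: B1–B2, B2–B3, B3–B4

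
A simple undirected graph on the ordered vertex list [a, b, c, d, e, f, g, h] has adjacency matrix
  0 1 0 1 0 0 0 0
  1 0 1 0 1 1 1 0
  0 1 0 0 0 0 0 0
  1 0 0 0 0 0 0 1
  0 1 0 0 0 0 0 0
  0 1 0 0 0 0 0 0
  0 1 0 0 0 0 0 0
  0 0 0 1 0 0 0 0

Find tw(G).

1

A width-1 tree decomposition is:
Bags: B1 = {a, d}  B2 = {a, b}  B3 = {b, c}  B4 = {b, g}  B5 = {d, h}  B6 = {b, e}  B7 = {b, f}
Tree: B1–B2, B2–B3, B3–B4, B1–B5, B2–B6, B3–B7
The largest bag has 2 vertices, giving width 1; this decomposition certifies tw(G) ≤ 1. Since G has at least one edge (e.g. a–d), it is not an edgeless graph, so tw(G) ≥ 1. Combining the bounds, tw(G) = 1.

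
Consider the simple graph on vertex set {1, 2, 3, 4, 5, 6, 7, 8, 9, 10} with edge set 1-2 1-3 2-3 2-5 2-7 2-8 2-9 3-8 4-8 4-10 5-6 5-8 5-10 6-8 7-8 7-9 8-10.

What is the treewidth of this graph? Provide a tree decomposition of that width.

The largest bag has 3 vertices, giving width 2; this decomposition certifies tw(G) ≤ 2. For the lower bound, the 3 vertices {2, 3, 8} are pairwise adjacent, and any tree decomposition puts a clique entirely inside one bag — forcing width ≥ 2. Hence tw(G) = 2 exactly.

Treewidth 2.
Bags: B1 = {2, 5, 8}  B2 = {2, 7, 8}  B3 = {5, 8, 10}  B4 = {2, 3, 8}  B5 = {5, 6, 8}  B6 = {2, 7, 9}  B7 = {1, 2, 3}  B8 = {4, 8, 10}
Tree: B1–B2, B1–B3, B1–B4, B3–B5, B2–B6, B4–B7, B3–B8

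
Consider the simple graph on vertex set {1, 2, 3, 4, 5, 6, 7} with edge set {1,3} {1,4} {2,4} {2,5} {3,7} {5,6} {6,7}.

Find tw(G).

2

A width-2 tree decomposition is:
Bags: B1 = {1, 3, 7}  B2 = {1, 4, 7}  B3 = {2, 4, 7}  B4 = {2, 5, 7}  B5 = {5, 6, 7}
Tree: B1–B2, B2–B3, B3–B4, B4–B5
Each bag holds 3 vertices, so the decomposition has width 2, which upper-bounds the treewidth. Since 7–3–1–4–2–5–6–7 is a cycle in G, G is not acyclic. Forests are exactly the graphs of treewidth ≤ 1, so tw(G) ≥ 2. Combining the bounds, tw(G) = 2.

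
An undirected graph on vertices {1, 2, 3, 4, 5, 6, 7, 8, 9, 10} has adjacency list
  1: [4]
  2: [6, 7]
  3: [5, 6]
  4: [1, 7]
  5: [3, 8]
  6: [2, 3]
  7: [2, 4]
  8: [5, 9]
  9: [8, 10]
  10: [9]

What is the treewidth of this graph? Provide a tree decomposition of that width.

The largest bag has 2 vertices, giving width 1; this decomposition certifies tw(G) ≤ 1. Any graph with an edge has treewidth ≥ 1, and G has the edge 1–4. The upper and lower bounds meet at 1, so that is the treewidth.

Treewidth 1.
One such decomposition:
Bags: B1 = {1, 4}  B2 = {4, 7}  B3 = {2, 7}  B4 = {2, 6}  B5 = {3, 6}  B6 = {3, 5}  B7 = {5, 8}  B8 = {8, 9}  B9 = {9, 10}
Tree: B1–B2, B2–B3, B3–B4, B4–B5, B5–B6, B6–B7, B7–B8, B8–B9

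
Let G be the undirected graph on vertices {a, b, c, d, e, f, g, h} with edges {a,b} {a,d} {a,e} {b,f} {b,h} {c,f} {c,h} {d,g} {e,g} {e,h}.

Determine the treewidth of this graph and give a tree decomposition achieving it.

Each bag holds 3 vertices, so the decomposition has width 2, which upper-bounds the treewidth. Since f–c–h–b–f is a cycle in G, G is not acyclic. Forests are exactly the graphs of treewidth ≤ 1, so tw(G) ≥ 2. Combining the bounds, tw(G) = 2.

Treewidth 2.
One such decomposition:
Bags: B1 = {b, c, f}  B2 = {b, c, h}  B3 = {a, b, h}  B4 = {a, e, h}  B5 = {a, d, e}  B6 = {d, e, g}
Tree: B1–B2, B2–B3, B3–B4, B4–B5, B5–B6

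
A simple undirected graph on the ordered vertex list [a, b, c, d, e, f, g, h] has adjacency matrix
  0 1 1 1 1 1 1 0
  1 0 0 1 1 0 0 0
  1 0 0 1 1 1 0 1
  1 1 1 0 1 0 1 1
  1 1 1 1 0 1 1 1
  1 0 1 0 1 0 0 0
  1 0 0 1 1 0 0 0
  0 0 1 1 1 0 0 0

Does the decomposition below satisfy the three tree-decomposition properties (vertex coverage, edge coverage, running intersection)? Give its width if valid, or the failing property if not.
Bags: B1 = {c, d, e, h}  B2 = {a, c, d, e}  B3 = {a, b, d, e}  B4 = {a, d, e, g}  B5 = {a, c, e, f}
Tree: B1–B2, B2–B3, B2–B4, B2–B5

Vertex coverage: the bags together contain {a, b, c, d, e, f, g, h}, the full vertex set. Edge coverage: each edge of G has both endpoints in at least one bag. Running intersection: for every vertex, the bags containing it form a connected subtree. All three properties hold, so this is a valid tree decomposition of width max|bag| − 1 = 3, and hence tw(G) ≤ 3.

Yes; width 3.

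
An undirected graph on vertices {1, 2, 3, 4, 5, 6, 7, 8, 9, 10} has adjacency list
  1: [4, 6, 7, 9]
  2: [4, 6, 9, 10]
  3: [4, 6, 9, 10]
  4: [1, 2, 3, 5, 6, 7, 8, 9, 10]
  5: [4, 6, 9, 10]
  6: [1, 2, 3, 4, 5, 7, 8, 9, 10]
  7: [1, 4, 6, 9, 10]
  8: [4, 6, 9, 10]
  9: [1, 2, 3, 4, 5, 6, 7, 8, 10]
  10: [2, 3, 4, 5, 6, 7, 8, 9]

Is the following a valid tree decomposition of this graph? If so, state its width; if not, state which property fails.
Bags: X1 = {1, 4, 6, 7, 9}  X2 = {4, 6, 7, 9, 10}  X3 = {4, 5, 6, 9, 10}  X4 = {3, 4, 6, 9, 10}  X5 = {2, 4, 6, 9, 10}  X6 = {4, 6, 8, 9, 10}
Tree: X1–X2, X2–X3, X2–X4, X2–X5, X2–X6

Yes; width 4.

Every vertex of G appears in some bag (union = {1, 2, 3, 4, 5, 6, 7, 8, 9, 10}); every edge is covered by a bag; and for each vertex v the set of bags containing v is connected in the bag tree. The decomposition is therefore valid. The largest bag has 5 vertices, so the width is 4.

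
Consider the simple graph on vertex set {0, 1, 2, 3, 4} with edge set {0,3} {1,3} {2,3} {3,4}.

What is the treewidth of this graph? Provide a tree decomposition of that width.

The largest bag has 2 vertices, giving width 1; this decomposition certifies tw(G) ≤ 1. G has an edge, so its treewidth is at least 1. Therefore the treewidth is 1.

Treewidth 1.
Bags: B1 = {3, 4}  B2 = {1, 3}  B3 = {0, 3}  B4 = {2, 3}
Tree: B1–B2, B1–B3, B1–B4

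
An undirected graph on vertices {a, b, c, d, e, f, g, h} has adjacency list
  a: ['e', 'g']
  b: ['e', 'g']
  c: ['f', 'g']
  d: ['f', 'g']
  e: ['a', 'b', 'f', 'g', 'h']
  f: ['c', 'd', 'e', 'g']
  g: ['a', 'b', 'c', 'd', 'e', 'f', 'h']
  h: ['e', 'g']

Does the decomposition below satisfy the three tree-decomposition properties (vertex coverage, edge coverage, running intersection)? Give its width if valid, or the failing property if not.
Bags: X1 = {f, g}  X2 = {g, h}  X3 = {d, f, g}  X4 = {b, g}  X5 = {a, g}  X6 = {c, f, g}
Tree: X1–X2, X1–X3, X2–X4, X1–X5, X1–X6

No — vertex e appears in no bag.

A tree decomposition must satisfy three properties: every vertex lies in some bag; for every edge, both endpoints lie together in some bag; and for every vertex, the bags containing it form a connected subtree. Here vertex e appears in no bag, so the decomposition is invalid.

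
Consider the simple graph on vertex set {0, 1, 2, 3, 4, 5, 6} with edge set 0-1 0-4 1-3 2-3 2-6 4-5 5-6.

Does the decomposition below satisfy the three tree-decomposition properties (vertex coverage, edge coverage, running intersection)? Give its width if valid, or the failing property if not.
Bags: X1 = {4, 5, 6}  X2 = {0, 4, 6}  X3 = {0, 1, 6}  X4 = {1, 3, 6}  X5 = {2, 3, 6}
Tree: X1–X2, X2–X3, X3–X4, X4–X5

Yes; width 2.

Every vertex of G appears in some bag (union = {0, 1, 2, 3, 4, 5, 6}); every edge is covered by a bag; and for each vertex v the set of bags containing v is connected in the bag tree. The decomposition is therefore valid. The largest bag has 3 vertices, so the width is 2.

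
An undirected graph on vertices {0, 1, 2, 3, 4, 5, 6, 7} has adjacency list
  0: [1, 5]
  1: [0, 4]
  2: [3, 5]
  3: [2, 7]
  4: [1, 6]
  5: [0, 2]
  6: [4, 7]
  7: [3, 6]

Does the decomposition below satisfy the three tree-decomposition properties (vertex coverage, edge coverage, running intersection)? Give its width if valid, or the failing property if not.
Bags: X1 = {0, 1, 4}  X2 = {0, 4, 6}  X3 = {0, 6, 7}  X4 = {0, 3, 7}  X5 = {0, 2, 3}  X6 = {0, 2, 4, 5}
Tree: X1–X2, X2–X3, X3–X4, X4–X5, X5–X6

No — bags containing vertex 4 are not connected in the tree.

A tree decomposition must satisfy three properties: every vertex lies in some bag; for every edge, both endpoints lie together in some bag; and for every vertex, the bags containing it form a connected subtree. Here bags containing vertex 4 are not connected in the tree, so the decomposition is invalid.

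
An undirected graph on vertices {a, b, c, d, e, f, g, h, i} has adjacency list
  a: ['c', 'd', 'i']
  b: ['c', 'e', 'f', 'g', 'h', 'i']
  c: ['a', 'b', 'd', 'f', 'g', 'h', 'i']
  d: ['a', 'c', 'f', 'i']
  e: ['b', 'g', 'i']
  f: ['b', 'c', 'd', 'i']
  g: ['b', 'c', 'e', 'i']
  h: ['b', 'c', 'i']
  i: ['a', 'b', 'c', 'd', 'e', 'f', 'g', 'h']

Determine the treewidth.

3

A width-3 tree decomposition is:
Bags: B1 = {b, c, h, i}  B2 = {b, c, g, i}  B3 = {b, e, g, i}  B4 = {b, c, f, i}  B5 = {c, d, f, i}  B6 = {a, c, d, i}
Tree: B1–B2, B2–B3, B1–B4, B4–B5, B5–B6
Each bag holds 4 vertices, so the decomposition has width 3, which upper-bounds the treewidth. Conversely, {b, e, g, i} is a clique of size 4, and the vertices of any clique must share a bag in every tree decomposition; so some bag has ≥ 4 vertices and tw(G) ≥ 3. Hence tw(G) = 3 exactly.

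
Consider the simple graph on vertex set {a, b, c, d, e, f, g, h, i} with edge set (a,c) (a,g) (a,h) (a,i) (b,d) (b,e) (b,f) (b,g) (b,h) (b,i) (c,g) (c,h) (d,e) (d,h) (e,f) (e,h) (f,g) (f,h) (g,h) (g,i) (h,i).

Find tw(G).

A width-3 tree decomposition is:
Bags: B1 = {a, g, h, i}  B2 = {b, g, h, i}  B3 = {b, f, g, h}  B4 = {b, e, f, h}  B5 = {b, d, e, h}  B6 = {a, c, g, h}
Tree: B1–B2, B2–B3, B3–B4, B4–B5, B1–B6
Each bag holds 4 vertices, so the decomposition has width 3, which upper-bounds the treewidth. For the lower bound, the 4 vertices {b, d, e, h} are pairwise adjacent, and any tree decomposition puts a clique entirely inside one bag — forcing width ≥ 3. Combining the bounds, tw(G) = 3.

3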